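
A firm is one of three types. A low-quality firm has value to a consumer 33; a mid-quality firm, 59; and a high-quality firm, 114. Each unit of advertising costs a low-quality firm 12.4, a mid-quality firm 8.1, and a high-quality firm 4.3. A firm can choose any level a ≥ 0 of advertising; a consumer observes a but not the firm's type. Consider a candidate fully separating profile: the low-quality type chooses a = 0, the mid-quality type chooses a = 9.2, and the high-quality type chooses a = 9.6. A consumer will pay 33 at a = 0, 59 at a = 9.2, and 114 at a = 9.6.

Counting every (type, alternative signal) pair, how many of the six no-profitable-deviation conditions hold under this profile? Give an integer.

4

Low-quality (own payoff 33): to a=9.2 gives 59 − 12.4×9.2 = -55.08 → no gain ✓; to a=9.6 gives 114 − 12.4×9.6 = -5.04 → no gain ✓.
High-quality (own payoff 114 − 4.3×9.6 = 72.72): to a=0 gives 33 → no gain ✓; to a=9.2 gives 59 − 4.3×9.2 = 19.44 → no gain ✓.
Mid-quality (own payoff 59 − 8.1×9.2 = -15.52): to a=0 gives 33 → profitable ✗; to a=9.6 gives 114 − 8.1×9.6 = 36.24 → profitable ✗.
4 of the 6 constraints hold; not an equilibrium.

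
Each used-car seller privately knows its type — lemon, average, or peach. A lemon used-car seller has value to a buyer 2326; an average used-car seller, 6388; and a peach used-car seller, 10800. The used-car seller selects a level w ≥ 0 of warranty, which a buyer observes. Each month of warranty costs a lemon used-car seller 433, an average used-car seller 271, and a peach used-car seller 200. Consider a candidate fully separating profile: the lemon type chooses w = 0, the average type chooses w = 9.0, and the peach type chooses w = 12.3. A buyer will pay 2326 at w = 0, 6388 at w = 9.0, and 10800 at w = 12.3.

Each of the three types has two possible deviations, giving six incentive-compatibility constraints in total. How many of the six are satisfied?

Lemon (own payoff 2326): to w=9.0 gives 6388 − 433×9.0 = 2491 → profitable ✗; to w=12.3 gives 10800 − 433×12.3 = 5474.1 → profitable ✗.
Average (own payoff 6388 − 271×9.0 = 3949): to w=0 gives 2326 → no gain ✓; to w=12.3 gives 10800 − 271×12.3 = 7466.7 → profitable ✗.
Peach (own payoff 10800 − 200×12.3 = 8340): to w=0 gives 2326 → no gain ✓; to w=9.0 gives 6388 − 200×9.0 = 4588 → no gain ✓.
3 of the 6 constraints hold; not an equilibrium.

3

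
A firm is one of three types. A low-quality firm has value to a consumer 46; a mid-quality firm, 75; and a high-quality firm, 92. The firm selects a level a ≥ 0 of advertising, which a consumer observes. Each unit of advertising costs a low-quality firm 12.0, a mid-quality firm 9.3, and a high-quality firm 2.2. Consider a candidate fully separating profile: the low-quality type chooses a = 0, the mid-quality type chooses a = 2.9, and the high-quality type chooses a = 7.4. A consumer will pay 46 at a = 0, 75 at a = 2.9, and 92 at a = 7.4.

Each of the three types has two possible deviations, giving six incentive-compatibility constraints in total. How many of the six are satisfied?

6

High-quality (own payoff 92 − 2.2×7.4 = 75.72): to a=0 gives 46 → no gain ✓; to a=2.9 gives 75 − 2.2×2.9 = 68.62 → no gain ✓.
Low-quality (own payoff 46): to a=2.9 gives 75 − 12.0×2.9 = 40.2 → no gain ✓; to a=7.4 gives 92 − 12.0×7.4 = 3.2 → no gain ✓.
Mid-quality (own payoff 75 − 9.3×2.9 = 48.03): to a=0 gives 46 → no gain ✓; to a=7.4 gives 92 − 9.3×7.4 = 23.18 → no gain ✓.
6 of the 6 constraints hold; this profile is a separating equilibrium.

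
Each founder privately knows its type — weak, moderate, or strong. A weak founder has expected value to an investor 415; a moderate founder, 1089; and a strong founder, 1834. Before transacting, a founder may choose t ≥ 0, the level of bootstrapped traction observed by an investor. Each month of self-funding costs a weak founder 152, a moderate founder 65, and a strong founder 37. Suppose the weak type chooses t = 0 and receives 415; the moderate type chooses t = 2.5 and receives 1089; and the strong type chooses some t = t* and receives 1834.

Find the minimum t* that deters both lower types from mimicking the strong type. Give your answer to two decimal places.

Moderate type (on-path payoff 1089 − 65×2.5 = 926.5) won't mimic when 926.5 ≥ 1834 − 65·t*, i.e. t* ≥ 13.96.
Weak type (on-path payoff 415) won't mimic when 415 ≥ 1834 − 152·t*, i.e. t* ≥ 9.34.
Both must hold, so t* = max(9.34, 13.96) = 13.96. The moderate type's constraint binds.

13.96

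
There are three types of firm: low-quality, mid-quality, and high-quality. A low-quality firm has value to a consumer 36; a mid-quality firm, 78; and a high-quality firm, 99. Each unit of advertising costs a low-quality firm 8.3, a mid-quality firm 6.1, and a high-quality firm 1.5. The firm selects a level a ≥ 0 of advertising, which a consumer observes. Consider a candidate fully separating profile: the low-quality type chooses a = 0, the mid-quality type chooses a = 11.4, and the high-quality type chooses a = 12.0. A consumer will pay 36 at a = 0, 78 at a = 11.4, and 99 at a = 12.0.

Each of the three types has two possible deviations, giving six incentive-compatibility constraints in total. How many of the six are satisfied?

4

Mid-quality (own payoff 78 − 6.1×11.4 = 8.46): to a=0 gives 36 → profitable ✗; to a=12.0 gives 99 − 6.1×12.0 = 25.8 → profitable ✗.
High-quality (own payoff 99 − 1.5×12.0 = 81): to a=0 gives 36 → no gain ✓; to a=11.4 gives 78 − 1.5×11.4 = 60.9 → no gain ✓.
Low-quality (own payoff 36): to a=11.4 gives 78 − 8.3×11.4 = -16.62 → no gain ✓; to a=12.0 gives 99 − 8.3×12.0 = -0.6 → no gain ✓.
4 of the 6 constraints hold; not an equilibrium.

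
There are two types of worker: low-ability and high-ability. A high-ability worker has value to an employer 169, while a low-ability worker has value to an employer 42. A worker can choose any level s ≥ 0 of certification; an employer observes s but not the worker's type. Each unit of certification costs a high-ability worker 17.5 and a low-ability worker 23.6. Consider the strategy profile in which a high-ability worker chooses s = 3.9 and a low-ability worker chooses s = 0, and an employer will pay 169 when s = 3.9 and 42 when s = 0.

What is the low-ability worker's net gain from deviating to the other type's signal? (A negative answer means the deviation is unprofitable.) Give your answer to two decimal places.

Playing s = 0 the low-ability worker receives 42.
Deviating to s = 3.9 brings payment 169 at cost 23.6 × 3.9 = 92.04, netting 76.96.
Gain from deviating: 76.96 − 42 = 34.96.
The gain is positive, so the low-ability type's incentive-compatibility constraint is violated — this profile is not a separating equilibrium.

34.96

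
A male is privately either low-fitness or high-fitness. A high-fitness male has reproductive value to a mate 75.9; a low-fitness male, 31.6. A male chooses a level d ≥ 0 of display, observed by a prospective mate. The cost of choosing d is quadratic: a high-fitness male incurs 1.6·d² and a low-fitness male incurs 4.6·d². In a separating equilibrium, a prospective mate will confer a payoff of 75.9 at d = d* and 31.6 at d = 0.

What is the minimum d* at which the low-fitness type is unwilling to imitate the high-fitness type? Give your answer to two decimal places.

3.10

The low-fitness type at d = 0 receives 31.6; imitating at d* yields 75.9 − 4.6·d*².
Indifference: 31.6 = 75.9 − 4.6·d*², so d*² = (75.9 − 31.6) / 4.6 ≈ 9.6304.
d* = √9.6304 ≈ 3.10.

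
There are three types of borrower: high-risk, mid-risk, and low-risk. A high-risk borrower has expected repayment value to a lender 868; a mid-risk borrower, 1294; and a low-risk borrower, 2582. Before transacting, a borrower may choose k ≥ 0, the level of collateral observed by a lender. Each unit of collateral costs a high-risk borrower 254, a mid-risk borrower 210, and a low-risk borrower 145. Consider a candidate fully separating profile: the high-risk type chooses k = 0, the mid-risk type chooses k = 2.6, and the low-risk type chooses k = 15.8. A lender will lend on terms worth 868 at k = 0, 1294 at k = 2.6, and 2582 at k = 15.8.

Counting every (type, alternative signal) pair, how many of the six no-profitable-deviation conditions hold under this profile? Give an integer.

Mid-risk (own payoff 1294 − 210×2.6 = 748): to k=0 gives 868 → profitable ✗; to k=15.8 gives 2582 − 210×15.8 = -736 → no gain ✓.
High-risk (own payoff 868): to k=2.6 gives 1294 − 254×2.6 = 633.6 → no gain ✓; to k=15.8 gives 2582 − 254×15.8 = -1431.2 → no gain ✓.
Low-risk (own payoff 2582 − 145×15.8 = 291): to k=0 gives 868 → profitable ✗; to k=2.6 gives 1294 − 145×2.6 = 917 → profitable ✗.
3 of the 6 constraints hold; not an equilibrium.

3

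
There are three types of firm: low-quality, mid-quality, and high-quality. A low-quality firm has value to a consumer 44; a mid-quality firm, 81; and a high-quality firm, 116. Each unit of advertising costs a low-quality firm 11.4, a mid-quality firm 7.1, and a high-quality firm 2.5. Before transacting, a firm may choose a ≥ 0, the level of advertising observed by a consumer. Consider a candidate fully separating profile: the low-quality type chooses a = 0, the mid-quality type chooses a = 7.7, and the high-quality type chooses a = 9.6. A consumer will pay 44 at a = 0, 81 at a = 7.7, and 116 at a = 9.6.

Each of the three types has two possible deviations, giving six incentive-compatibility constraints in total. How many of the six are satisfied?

Mid-quality (own payoff 81 − 7.1×7.7 = 26.33): to a=0 gives 44 → profitable ✗; to a=9.6 gives 116 − 7.1×9.6 = 47.84 → profitable ✗.
Low-quality (own payoff 44): to a=7.7 gives 81 − 11.4×7.7 = -6.78 → no gain ✓; to a=9.6 gives 116 − 11.4×9.6 = 6.56 → no gain ✓.
High-quality (own payoff 116 − 2.5×9.6 = 92): to a=0 gives 44 → no gain ✓; to a=7.7 gives 81 − 2.5×7.7 = 61.75 → no gain ✓.
4 of the 6 constraints hold; not an equilibrium.

4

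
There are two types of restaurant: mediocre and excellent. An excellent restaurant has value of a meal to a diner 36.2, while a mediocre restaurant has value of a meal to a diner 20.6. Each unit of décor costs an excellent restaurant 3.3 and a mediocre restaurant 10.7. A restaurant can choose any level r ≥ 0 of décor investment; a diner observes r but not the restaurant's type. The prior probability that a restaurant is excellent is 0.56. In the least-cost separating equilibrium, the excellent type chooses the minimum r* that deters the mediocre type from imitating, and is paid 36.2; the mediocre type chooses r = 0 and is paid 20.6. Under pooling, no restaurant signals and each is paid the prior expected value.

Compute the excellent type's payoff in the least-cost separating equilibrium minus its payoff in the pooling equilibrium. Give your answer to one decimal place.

2.1

Least-cost separating signal: r* solves 20.6 = 36.2 − 10.7·r*, so r* = (36.2 − 20.6)/10.7 ≈ 1.4579.
Excellent type's separating payoff: 36.2 − 3.3 × r* = 36.2 − 3.3 × (36.2 − 20.6)/10.7 = 36.2 − 51.48/10.7 ≈ 31.389.
Pooling payoff: 0.56 × 36.2 + 0.44 × 20.6 = 29.336.
Difference: 31.389 − 29.336 = 2.053, i.e. 2.1 to one decimal place.
The excellent type prefers to separate.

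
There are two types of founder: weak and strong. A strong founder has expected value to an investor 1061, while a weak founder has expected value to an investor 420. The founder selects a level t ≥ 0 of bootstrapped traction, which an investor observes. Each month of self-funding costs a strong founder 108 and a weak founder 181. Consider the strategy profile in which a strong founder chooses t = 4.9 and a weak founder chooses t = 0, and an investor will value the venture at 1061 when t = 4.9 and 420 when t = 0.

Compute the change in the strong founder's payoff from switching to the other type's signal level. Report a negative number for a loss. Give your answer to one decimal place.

-111.8

Playing t = 4.9 the strong founder receives 1061 − 108 × 4.9 = 531.8.
Deviating to t = 0 yields 420 instead.
Gain from deviating: 420 − 531.8 = -111.8.
The gain is negative, so the strong type's incentive-compatibility constraint is satisfied.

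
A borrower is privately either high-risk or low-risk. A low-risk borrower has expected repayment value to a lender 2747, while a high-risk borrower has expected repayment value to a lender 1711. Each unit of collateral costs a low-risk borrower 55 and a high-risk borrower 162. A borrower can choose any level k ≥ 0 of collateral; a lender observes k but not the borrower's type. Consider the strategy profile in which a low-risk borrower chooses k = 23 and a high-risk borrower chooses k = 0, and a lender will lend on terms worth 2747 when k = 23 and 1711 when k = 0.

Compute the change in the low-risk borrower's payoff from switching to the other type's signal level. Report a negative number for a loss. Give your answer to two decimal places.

Playing k = 23 the low-risk borrower receives 2747 − 55 × 23 = 1482.
Deviating to k = 0 yields 1711 instead.
Gain from deviating: 1711 − 1482 = 229.00.
The gain is positive, so the low-risk type's incentive-compatibility constraint is violated — this profile is not a separating equilibrium.

229.00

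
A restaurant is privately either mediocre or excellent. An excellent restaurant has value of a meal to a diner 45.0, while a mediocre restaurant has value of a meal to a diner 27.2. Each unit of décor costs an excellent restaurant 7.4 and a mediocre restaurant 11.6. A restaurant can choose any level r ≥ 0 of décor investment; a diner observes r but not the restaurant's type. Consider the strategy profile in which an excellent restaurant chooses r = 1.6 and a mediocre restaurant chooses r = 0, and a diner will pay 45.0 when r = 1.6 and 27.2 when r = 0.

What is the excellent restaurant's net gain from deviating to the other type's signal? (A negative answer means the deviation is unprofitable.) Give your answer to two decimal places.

Playing r = 1.6 the excellent restaurant receives 45.0 − 7.4 × 1.6 = 33.16.
Deviating to r = 0 yields 27.2 instead.
Gain from deviating: 27.2 − 33.16 = -5.96.
The gain is negative, so the excellent type's incentive-compatibility constraint is satisfied.

-5.96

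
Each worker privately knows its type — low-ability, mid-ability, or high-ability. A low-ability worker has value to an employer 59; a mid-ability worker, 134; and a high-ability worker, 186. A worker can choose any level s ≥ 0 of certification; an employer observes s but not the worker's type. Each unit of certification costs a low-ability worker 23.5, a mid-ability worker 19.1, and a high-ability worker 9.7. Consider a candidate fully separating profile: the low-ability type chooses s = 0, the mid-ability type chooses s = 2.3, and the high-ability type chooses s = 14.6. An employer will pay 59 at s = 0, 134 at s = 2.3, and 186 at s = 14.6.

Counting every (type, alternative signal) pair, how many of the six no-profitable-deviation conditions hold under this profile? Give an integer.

3

High-ability (own payoff 186 − 9.7×14.6 = 44.38): to s=0 gives 59 → profitable ✗; to s=2.3 gives 134 − 9.7×2.3 = 111.69 → profitable ✗.
Mid-ability (own payoff 134 − 19.1×2.3 = 90.07): to s=0 gives 59 → no gain ✓; to s=14.6 gives 186 − 19.1×14.6 = -92.86 → no gain ✓.
Low-ability (own payoff 59): to s=2.3 gives 134 − 23.5×2.3 = 79.95 → profitable ✗; to s=14.6 gives 186 − 23.5×14.6 = -157.1 → no gain ✓.
3 of the 6 constraints hold; not an equilibrium.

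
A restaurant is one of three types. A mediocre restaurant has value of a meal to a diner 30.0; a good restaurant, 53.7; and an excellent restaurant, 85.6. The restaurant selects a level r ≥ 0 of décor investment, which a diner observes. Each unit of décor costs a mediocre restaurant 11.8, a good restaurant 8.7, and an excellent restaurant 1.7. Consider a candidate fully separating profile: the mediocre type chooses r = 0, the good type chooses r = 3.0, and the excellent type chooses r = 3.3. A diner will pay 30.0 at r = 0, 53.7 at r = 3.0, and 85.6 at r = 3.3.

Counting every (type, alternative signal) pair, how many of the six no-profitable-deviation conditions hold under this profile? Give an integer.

3

Good (own payoff 53.7 − 8.7×3.0 = 27.6): to r=0 gives 30.0 → profitable ✗; to r=3.3 gives 85.6 − 8.7×3.3 = 56.89 → profitable ✗.
Mediocre (own payoff 30.0): to r=3.0 gives 53.7 − 11.8×3.0 = 18.3 → no gain ✓; to r=3.3 gives 85.6 − 11.8×3.3 = 46.66 → profitable ✗.
Excellent (own payoff 85.6 − 1.7×3.3 = 79.99): to r=0 gives 30.0 → no gain ✓; to r=3.0 gives 53.7 − 1.7×3.0 = 48.6 → no gain ✓.
3 of the 6 constraints hold; not an equilibrium.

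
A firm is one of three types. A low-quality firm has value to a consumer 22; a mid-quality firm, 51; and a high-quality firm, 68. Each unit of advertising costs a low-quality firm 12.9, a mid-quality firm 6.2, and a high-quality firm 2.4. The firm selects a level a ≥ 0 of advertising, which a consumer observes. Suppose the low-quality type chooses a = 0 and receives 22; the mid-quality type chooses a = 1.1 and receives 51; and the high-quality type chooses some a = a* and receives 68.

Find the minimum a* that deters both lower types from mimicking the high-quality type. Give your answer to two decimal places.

Low-quality type (on-path payoff 22) won't mimic when 22 ≥ 68 − 12.9·a*, i.e. a* ≥ 3.57.
Mid-quality type (on-path payoff 51 − 6.2×1.1 = 44.18) won't mimic when 44.18 ≥ 68 − 6.2·a*, i.e. a* ≥ 3.84.
Both must hold, so a* = max(3.57, 3.84) = 3.84. The mid-quality type's constraint binds.

3.84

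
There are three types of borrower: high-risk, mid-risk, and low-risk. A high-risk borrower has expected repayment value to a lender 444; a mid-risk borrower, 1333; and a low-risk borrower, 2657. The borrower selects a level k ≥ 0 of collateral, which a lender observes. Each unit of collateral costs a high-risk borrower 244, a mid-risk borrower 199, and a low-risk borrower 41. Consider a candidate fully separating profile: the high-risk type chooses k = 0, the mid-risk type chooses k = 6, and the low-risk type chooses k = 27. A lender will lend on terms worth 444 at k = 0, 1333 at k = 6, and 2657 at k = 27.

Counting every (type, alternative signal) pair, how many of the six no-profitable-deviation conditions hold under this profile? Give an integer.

High-risk (own payoff 444): to k=6 gives 1333 − 244×6 = -131 → no gain ✓; to k=27 gives 2657 − 244×27 = -3931 → no gain ✓.
Low-risk (own payoff 2657 − 41×27 = 1550): to k=0 gives 444 → no gain ✓; to k=6 gives 1333 − 41×6 = 1087 → no gain ✓.
Mid-risk (own payoff 1333 − 199×6 = 139): to k=0 gives 444 → profitable ✗; to k=27 gives 2657 − 199×27 = -2716 → no gain ✓.
5 of the 6 constraints hold; not an equilibrium.

5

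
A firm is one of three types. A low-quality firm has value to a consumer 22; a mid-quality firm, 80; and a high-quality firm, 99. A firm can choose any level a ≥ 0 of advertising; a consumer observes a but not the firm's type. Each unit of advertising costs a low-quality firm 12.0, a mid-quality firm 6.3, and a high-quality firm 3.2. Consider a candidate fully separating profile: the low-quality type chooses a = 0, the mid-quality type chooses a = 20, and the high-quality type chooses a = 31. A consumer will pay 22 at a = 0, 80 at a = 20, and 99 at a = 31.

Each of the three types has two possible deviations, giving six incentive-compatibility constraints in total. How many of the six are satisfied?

3

High-quality (own payoff 99 − 3.2×31 = -0.2): to a=0 gives 22 → profitable ✗; to a=20 gives 80 − 3.2×20 = 16 → profitable ✗.
Low-quality (own payoff 22): to a=20 gives 80 − 12.0×20 = -160 → no gain ✓; to a=31 gives 99 − 12.0×31 = -273 → no gain ✓.
Mid-quality (own payoff 80 − 6.3×20 = -46): to a=0 gives 22 → profitable ✗; to a=31 gives 99 − 6.3×31 = -96.3 → no gain ✓.
3 of the 6 constraints hold; not an equilibrium.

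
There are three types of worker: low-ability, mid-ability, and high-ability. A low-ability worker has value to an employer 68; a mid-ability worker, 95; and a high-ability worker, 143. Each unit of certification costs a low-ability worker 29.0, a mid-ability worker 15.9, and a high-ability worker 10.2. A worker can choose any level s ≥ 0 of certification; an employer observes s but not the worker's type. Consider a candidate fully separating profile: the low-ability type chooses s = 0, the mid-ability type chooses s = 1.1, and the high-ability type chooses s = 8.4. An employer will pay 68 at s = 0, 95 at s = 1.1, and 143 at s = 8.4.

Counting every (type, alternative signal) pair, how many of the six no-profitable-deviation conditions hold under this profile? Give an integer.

High-ability (own payoff 143 − 10.2×8.4 = 57.32): to s=0 gives 68 → profitable ✗; to s=1.1 gives 95 − 10.2×1.1 = 83.78 → profitable ✗.
Low-ability (own payoff 68): to s=1.1 gives 95 − 29.0×1.1 = 63.1 → no gain ✓; to s=8.4 gives 143 − 29.0×8.4 = -100.6 → no gain ✓.
Mid-ability (own payoff 95 − 15.9×1.1 = 77.51): to s=0 gives 68 → no gain ✓; to s=8.4 gives 143 − 15.9×8.4 = 9.44 → no gain ✓.
4 of the 6 constraints hold; not an equilibrium.

4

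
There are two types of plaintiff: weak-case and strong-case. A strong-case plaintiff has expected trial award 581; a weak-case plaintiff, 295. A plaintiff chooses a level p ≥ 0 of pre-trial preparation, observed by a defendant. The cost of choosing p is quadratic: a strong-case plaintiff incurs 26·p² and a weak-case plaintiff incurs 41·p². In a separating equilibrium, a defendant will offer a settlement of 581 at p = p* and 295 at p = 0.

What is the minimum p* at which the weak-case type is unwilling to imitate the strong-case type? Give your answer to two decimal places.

The weak-case type at p = 0 receives 295; imitating at p* yields 581 − 41·p*².
Indifference: 295 = 581 − 41·p*², so p*² = (581 − 295) / 41 ≈ 6.9756.
p* = √6.9756 ≈ 2.64.

2.64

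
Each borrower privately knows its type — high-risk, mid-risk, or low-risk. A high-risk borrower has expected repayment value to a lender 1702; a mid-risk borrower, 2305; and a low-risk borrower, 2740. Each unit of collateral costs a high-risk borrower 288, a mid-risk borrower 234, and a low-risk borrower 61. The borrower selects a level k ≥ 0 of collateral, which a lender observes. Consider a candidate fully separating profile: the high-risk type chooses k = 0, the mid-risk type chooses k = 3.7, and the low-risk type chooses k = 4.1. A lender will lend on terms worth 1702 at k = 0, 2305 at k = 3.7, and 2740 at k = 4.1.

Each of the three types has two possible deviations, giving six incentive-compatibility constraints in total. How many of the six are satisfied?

4

High-risk (own payoff 1702): to k=3.7 gives 2305 − 288×3.7 = 1239.4 → no gain ✓; to k=4.1 gives 2740 − 288×4.1 = 1559.2 → no gain ✓.
Mid-risk (own payoff 2305 − 234×3.7 = 1439.2): to k=0 gives 1702 → profitable ✗; to k=4.1 gives 2740 − 234×4.1 = 1780.6 → profitable ✗.
Low-risk (own payoff 2740 − 61×4.1 = 2489.9): to k=0 gives 1702 → no gain ✓; to k=3.7 gives 2305 − 61×3.7 = 2079.3 → no gain ✓.
4 of the 6 constraints hold; not an equilibrium.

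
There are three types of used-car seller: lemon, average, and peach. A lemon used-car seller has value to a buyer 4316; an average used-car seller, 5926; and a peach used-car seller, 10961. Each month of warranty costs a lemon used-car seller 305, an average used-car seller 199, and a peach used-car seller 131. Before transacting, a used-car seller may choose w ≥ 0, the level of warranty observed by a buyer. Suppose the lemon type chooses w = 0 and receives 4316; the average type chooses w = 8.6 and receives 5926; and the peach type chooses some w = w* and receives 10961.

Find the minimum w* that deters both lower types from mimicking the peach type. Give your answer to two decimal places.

Average type (on-path payoff 5926 − 199×8.6 = 4214.6) won't mimic when 4214.6 ≥ 10961 − 199·w*, i.e. w* ≥ 33.90.
Lemon type (on-path payoff 4316) won't mimic when 4316 ≥ 10961 − 305·w*, i.e. w* ≥ 21.79.
Both must hold, so w* = max(21.79, 33.90) = 33.90. The average type's constraint binds.

33.90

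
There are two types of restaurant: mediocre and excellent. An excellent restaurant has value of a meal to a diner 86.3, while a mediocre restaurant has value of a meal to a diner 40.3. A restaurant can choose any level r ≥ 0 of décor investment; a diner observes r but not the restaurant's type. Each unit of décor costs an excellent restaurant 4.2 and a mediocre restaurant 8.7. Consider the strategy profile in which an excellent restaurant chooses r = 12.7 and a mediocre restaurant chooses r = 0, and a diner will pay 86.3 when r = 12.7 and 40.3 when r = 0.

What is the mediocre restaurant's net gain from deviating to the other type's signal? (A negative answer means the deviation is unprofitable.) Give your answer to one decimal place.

-64.5

Playing r = 0 the mediocre restaurant receives 40.3.
Deviating to r = 12.7 brings payment 86.3 at cost 8.7 × 12.7 = 110.49, netting -24.19.
Gain from deviating: -24.19 − 40.3 = -64.49, i.e. -64.5 to one decimal place.
The gain is negative, so the mediocre type's incentive-compatibility constraint is satisfied.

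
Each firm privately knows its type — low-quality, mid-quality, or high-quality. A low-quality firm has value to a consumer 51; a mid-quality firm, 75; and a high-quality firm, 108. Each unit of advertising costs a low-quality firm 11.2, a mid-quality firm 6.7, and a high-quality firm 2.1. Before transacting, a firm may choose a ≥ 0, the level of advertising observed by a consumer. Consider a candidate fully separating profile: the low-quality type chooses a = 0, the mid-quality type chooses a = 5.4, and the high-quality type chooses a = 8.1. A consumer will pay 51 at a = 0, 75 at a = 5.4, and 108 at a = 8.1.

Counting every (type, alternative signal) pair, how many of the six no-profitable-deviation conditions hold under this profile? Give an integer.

4

Low-quality (own payoff 51): to a=5.4 gives 75 − 11.2×5.4 = 14.52 → no gain ✓; to a=8.1 gives 108 − 11.2×8.1 = 17.28 → no gain ✓.
Mid-quality (own payoff 75 − 6.7×5.4 = 38.82): to a=0 gives 51 → profitable ✗; to a=8.1 gives 108 − 6.7×8.1 = 53.73 → profitable ✗.
High-quality (own payoff 108 − 2.1×8.1 = 90.99): to a=0 gives 51 → no gain ✓; to a=5.4 gives 75 − 2.1×5.4 = 63.66 → no gain ✓.
4 of the 6 constraints hold; not an equilibrium.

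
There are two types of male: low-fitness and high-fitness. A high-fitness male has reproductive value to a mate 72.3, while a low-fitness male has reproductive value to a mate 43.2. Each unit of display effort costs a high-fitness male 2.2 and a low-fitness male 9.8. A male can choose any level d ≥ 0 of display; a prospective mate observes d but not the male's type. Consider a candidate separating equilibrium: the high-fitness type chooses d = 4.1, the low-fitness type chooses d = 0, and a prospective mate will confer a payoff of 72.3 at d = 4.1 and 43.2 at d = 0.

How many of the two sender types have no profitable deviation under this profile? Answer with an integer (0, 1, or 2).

2

High-fitness type: signal → 72.3 − 2.2 × 4.1 = 63.28; deviate to 0 → 43.2. IC holds (63.28 ≥ 43.2).
Low-fitness type: stay at 0 → 43.2; mimic → 72.3 − 9.8 × 4.1 = 32.12. IC holds (43.2 ≥ 32.12).
2 of 2 constraints hold, so this is a separating equilibrium.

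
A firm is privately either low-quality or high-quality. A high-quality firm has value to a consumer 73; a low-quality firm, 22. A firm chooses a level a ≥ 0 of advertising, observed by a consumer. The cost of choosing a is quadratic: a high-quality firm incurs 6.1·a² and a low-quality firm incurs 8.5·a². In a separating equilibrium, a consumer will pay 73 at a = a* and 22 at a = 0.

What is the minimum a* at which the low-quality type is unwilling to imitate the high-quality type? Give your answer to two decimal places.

2.45

The low-quality type at a = 0 receives 22; imitating at a* yields 73 − 8.5·a*².
Indifference: 22 = 73 − 8.5·a*², so a*² = (73 − 22) / 8.5 = 6.
a* = √6 ≈ 2.45.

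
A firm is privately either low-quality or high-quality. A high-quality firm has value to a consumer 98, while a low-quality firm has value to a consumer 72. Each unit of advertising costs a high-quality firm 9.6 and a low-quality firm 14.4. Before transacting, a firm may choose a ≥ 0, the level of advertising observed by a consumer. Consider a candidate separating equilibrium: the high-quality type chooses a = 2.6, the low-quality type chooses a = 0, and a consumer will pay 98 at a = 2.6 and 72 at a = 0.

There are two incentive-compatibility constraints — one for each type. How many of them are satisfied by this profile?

High-quality type: signal → 98 − 9.6 × 2.6 = 73.04; deviate to 0 → 72. IC holds (73.04 ≥ 72).
Low-quality type: stay at 0 → 72; mimic → 98 − 14.4 × 2.6 = 60.56. IC holds (72 ≥ 60.56).
2 of 2 constraints hold, so this is a separating equilibrium.

2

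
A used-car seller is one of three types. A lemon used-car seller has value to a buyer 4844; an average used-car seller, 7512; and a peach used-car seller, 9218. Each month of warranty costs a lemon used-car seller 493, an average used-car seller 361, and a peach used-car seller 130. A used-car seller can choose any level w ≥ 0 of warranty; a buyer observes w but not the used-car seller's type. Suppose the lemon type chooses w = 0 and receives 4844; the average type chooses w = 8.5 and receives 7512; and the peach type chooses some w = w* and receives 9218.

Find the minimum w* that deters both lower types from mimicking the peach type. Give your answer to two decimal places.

13.23

Average type (on-path payoff 7512 − 361×8.5 = 4443.5) won't mimic when 4443.5 ≥ 9218 − 361·w*, i.e. w* ≥ 13.23.
Lemon type (on-path payoff 4844) won't mimic when 4844 ≥ 9218 − 493·w*, i.e. w* ≥ 8.87.
Both must hold, so w* = max(8.87, 13.23) = 13.23. The average type's constraint binds.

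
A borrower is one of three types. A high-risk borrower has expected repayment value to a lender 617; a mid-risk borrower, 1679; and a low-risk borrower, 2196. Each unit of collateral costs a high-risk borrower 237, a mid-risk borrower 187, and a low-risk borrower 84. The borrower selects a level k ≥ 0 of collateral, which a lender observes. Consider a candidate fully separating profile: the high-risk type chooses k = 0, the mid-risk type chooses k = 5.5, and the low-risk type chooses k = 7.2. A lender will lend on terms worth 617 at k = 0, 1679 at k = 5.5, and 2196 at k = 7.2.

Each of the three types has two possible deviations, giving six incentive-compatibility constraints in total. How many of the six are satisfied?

5

High-risk (own payoff 617): to k=5.5 gives 1679 − 237×5.5 = 375.5 → no gain ✓; to k=7.2 gives 2196 − 237×7.2 = 489.6 → no gain ✓.
Mid-risk (own payoff 1679 − 187×5.5 = 650.5): to k=0 gives 617 → no gain ✓; to k=7.2 gives 2196 − 187×7.2 = 849.6 → profitable ✗.
Low-risk (own payoff 2196 − 84×7.2 = 1591.2): to k=0 gives 617 → no gain ✓; to k=5.5 gives 1679 − 84×5.5 = 1217 → no gain ✓.
5 of the 6 constraints hold; not an equilibrium.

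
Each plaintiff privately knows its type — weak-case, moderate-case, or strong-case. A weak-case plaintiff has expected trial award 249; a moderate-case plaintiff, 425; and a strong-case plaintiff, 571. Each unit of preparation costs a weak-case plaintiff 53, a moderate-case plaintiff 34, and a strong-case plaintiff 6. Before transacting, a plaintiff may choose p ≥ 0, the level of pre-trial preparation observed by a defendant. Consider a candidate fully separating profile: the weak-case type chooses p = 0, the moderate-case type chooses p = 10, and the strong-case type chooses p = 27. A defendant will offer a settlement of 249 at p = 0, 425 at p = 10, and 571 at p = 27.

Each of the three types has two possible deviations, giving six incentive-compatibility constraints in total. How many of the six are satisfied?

Weak-case (own payoff 249): to p=10 gives 425 − 53×10 = -105 → no gain ✓; to p=27 gives 571 − 53×27 = -860 → no gain ✓.
Strong-case (own payoff 571 − 6×27 = 409): to p=0 gives 249 → no gain ✓; to p=10 gives 425 − 6×10 = 365 → no gain ✓.
Moderate-case (own payoff 425 − 34×10 = 85): to p=0 gives 249 → profitable ✗; to p=27 gives 571 − 34×27 = -347 → no gain ✓.
5 of the 6 constraints hold; not an equilibrium.

5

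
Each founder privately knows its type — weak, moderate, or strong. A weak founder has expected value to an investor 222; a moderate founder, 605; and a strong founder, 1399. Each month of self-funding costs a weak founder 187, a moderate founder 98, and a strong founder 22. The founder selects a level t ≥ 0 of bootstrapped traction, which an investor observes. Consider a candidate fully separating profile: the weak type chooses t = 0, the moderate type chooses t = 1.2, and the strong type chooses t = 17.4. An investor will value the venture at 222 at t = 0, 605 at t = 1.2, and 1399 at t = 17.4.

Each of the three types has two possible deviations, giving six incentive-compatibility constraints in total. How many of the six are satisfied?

Weak (own payoff 222): to t=1.2 gives 605 − 187×1.2 = 380.6 → profitable ✗; to t=17.4 gives 1399 − 187×17.4 = -1854.8 → no gain ✓.
Strong (own payoff 1399 − 22×17.4 = 1016.2): to t=0 gives 222 → no gain ✓; to t=1.2 gives 605 − 22×1.2 = 578.6 → no gain ✓.
Moderate (own payoff 605 − 98×1.2 = 487.4): to t=0 gives 222 → no gain ✓; to t=17.4 gives 1399 − 98×17.4 = -306.2 → no gain ✓.
5 of the 6 constraints hold; not an equilibrium.

5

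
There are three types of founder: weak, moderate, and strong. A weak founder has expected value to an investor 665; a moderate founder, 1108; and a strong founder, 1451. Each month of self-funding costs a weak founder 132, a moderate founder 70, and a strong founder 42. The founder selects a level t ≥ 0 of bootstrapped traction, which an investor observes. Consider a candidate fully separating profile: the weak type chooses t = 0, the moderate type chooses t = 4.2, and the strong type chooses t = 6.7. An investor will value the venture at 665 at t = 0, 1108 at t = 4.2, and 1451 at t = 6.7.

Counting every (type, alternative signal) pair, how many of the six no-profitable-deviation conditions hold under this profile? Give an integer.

Strong (own payoff 1451 − 42×6.7 = 1169.6): to t=0 gives 665 → no gain ✓; to t=4.2 gives 1108 − 42×4.2 = 931.6 → no gain ✓.
Weak (own payoff 665): to t=4.2 gives 1108 − 132×4.2 = 553.6 → no gain ✓; to t=6.7 gives 1451 − 132×6.7 = 566.6 → no gain ✓.
Moderate (own payoff 1108 − 70×4.2 = 814): to t=0 gives 665 → no gain ✓; to t=6.7 gives 1451 − 70×6.7 = 982 → profitable ✗.
5 of the 6 constraints hold; not an equilibrium.

5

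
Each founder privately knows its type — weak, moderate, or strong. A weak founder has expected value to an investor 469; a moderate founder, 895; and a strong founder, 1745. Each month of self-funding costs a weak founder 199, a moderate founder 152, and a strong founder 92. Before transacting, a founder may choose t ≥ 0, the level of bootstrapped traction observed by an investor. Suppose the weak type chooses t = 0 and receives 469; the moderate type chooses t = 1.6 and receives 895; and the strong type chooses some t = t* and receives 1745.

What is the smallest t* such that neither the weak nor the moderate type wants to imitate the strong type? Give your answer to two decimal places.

Moderate type (on-path payoff 895 − 152×1.6 = 651.8) won't mimic when 651.8 ≥ 1745 − 152·t*, i.e. t* ≥ 7.19.
Weak type (on-path payoff 469) won't mimic when 469 ≥ 1745 − 199·t*, i.e. t* ≥ 6.41.
Both must hold, so t* = max(6.41, 7.19) = 7.19. The moderate type's constraint binds.

7.19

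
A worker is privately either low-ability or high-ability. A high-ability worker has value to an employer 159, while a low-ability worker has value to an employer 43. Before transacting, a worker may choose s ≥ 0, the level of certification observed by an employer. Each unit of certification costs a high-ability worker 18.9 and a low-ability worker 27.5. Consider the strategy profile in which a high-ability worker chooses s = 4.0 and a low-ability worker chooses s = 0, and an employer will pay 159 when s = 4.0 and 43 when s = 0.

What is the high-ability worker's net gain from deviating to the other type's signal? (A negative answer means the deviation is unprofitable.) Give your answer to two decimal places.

-40.40

Playing s = 4.0 the high-ability worker receives 159 − 18.9 × 4.0 = 83.4.
Deviating to s = 0 yields 43 instead.
Gain from deviating: 43 − 83.4 = -40.40.
The gain is negative, so the high-ability type's incentive-compatibility constraint is satisfied.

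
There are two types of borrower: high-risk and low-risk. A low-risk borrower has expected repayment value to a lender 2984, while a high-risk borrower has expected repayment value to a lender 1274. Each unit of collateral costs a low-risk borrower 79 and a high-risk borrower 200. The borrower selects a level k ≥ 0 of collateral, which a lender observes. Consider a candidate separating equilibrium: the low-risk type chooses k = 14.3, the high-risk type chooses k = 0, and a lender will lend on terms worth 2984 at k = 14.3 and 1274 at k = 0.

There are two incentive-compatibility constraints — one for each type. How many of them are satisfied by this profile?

2

Low-risk type: signal → 2984 − 79 × 14.3 = 1854.3; deviate to 0 → 1274. IC holds (1854.3 ≥ 1274).
High-risk type: stay at 0 → 1274; mimic → 2984 − 200 × 14.3 = 124. IC holds (1274 ≥ 124).
2 of 2 constraints hold, so this is a separating equilibrium.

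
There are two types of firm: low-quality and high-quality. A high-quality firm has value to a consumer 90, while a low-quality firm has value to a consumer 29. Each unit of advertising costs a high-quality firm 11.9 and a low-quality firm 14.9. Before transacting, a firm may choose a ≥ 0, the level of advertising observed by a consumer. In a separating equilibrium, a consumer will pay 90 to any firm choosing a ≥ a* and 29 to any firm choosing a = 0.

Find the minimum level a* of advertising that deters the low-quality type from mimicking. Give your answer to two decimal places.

A low-quality firm choosing a = 0 receives 29.
Imitating at a* instead would pay 90 at cost 14.9·a*, netting 90 − 14.9·a*.
Indifference: 29 = 90 − 14.9·a*, so a* = (90 − 29) / 14.9 ≈ 4.09.
At a* the low-quality type's incentive constraint just binds; the high-quality type strictly prefers a* since its per-unit cost is lower.

4.09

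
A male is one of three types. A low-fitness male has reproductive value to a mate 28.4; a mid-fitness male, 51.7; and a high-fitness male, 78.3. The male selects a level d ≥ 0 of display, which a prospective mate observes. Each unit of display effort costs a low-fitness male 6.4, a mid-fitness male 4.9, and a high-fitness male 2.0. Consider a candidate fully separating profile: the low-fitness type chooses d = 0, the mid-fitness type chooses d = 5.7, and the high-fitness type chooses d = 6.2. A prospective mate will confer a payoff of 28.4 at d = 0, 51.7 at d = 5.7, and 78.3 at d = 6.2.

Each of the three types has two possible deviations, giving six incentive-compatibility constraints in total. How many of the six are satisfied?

Low-fitness (own payoff 28.4): to d=5.7 gives 51.7 − 6.4×5.7 = 15.22 → no gain ✓; to d=6.2 gives 78.3 − 6.4×6.2 = 38.62 → profitable ✗.
Mid-fitness (own payoff 51.7 − 4.9×5.7 = 23.77): to d=0 gives 28.4 → profitable ✗; to d=6.2 gives 78.3 − 4.9×6.2 = 47.92 → profitable ✗.
High-fitness (own payoff 78.3 − 2.0×6.2 = 65.9): to d=0 gives 28.4 → no gain ✓; to d=5.7 gives 51.7 − 2.0×5.7 = 40.3 → no gain ✓.
3 of the 6 constraints hold; not an equilibrium.

3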